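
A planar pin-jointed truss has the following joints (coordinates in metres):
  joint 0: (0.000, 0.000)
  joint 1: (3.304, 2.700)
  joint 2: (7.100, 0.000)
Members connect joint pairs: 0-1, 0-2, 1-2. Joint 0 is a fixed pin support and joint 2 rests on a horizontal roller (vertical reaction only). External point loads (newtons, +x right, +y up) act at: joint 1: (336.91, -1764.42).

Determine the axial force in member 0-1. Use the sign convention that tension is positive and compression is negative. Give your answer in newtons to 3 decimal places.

-1288.323

N=3 nodes, M=3 members, R=3 reactions → 2N=6, M+R=6
member 0 (0-1): L=4.2669, (cx,cy)=(0.7743,0.6328)
member 1 (0-2): L=7.1000, (cx,cy)=(1.0000,0.0000)
member 2 (1-2): L=4.6583, (cx,cy)=(0.8149,-0.5796)
solve A·x = −loads:
  F[0-1] = -1288.3229 N (compression)
  F[0-2] = +1334.5011 N (tension)
  F[1-2] = -1637.6412 N (compression)
  Rx@0 = -336.9100 N
  Ry@0 = +815.2227 N
  Ry@2 = +949.1973 N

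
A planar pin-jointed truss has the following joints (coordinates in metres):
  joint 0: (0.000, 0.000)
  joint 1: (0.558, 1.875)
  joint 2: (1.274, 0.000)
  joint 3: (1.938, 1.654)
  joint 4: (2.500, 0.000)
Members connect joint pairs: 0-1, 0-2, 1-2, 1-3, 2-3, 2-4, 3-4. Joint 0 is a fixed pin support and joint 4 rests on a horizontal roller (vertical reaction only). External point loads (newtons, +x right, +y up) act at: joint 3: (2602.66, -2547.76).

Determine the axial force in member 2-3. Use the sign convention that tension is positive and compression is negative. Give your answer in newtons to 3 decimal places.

1381.852

N=5 nodes, M=7 members, R=3 reactions → 2N=10, M+R=10
member 0 (0-1): L=1.9563, (cx,cy)=(0.2852,0.9585)
member 1 (0-2): L=1.2740, (cx,cy)=(1.0000,0.0000)
member 2 (1-2): L=2.0071, (cx,cy)=(0.3567,-0.9342)
member 3 (1-3): L=1.3976, (cx,cy)=(0.9874,-0.1581)
member 4 (2-3): L=1.7823, (cx,cy)=(0.3726,0.9280)
member 5 (2-4): L=1.2260, (cx,cy)=(1.0000,0.0000)
member 6 (3-4): L=1.7469, (cx,cy)=(0.3217,-0.9468)
solve A·x = −loads:
  F[0-1] = +1198.9931 N (tension)
  F[0-2] = +2260.6630 N (tension)
  F[1-2] = -1372.6936 N (compression)
  F[1-3] = +842.2906 N (tension)
  F[2-3] = +1381.8521 N (tension)
  F[2-4] = +1256.1561 N (tension)
  F[3-4] = -3904.5254 N (compression)
  Rx@0 = -2602.6600 N
  Ry@0 = -1149.1834 N
  Ry@4 = +3696.9434 N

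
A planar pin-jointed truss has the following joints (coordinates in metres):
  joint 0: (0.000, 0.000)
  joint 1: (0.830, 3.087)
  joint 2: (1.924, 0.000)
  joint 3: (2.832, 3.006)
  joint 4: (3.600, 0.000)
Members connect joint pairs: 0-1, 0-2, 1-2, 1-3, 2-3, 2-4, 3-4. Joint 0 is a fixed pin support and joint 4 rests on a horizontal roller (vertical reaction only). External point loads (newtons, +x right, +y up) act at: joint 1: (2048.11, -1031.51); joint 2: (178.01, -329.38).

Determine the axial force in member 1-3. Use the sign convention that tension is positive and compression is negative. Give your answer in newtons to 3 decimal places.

-1196.318

N=5 nodes, M=7 members, R=3 reactions → 2N=10, M+R=10
member 0 (0-1): L=3.1966, (cx,cy)=(0.2596,0.9657)
member 1 (0-2): L=1.9240, (cx,cy)=(1.0000,0.0000)
member 2 (1-2): L=3.2751, (cx,cy)=(0.3340,-0.9426)
member 3 (1-3): L=2.0036, (cx,cy)=(0.9992,-0.0404)
member 4 (2-3): L=3.1401, (cx,cy)=(0.2892,0.9573)
member 5 (2-4): L=1.6760, (cx,cy)=(1.0000,0.0000)
member 6 (3-4): L=3.1026, (cx,cy)=(0.2475,-0.9689)
solve A·x = −loads:
  F[0-1] = +837.9592 N (tension)
  F[0-2] = +2008.5455 N (tension)
  F[1-2] = -1901.5924 N (compression)
  F[1-3] = -1196.3176 N (compression)
  F[2-3] = +2216.4305 N (tension)
  F[2-4] = +554.4393 N (tension)
  F[3-4] = -2239.8170 N (compression)
  Rx@0 = -2226.1200 N
  Ry@0 = -809.2200 N
  Ry@4 = +2170.1100 N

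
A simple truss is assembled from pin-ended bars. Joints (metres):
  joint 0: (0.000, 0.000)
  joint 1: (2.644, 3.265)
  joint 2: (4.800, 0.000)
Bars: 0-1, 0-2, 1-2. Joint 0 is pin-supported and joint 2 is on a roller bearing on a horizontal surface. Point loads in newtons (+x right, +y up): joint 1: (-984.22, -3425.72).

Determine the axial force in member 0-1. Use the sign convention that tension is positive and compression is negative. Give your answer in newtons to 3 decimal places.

N=3 nodes, M=3 members, R=3 reactions → 2N=6, M+R=6
member 0 (0-1): L=4.2013, (cx,cy)=(0.6293,0.7771)
member 1 (0-2): L=4.8000, (cx,cy)=(1.0000,0.0000)
member 2 (1-2): L=3.9126, (cx,cy)=(0.5510,-0.8345)
solve A·x = −loads:
  F[0-1] = -2841.4381 N (compression)
  F[0-2] = +803.9774 N (tension)
  F[1-2] = -1459.0235 N (compression)
  Rx@0 = +984.2200 N
  Ry@0 = +2208.1939 N
  Ry@2 = +1217.5261 N

-2841.438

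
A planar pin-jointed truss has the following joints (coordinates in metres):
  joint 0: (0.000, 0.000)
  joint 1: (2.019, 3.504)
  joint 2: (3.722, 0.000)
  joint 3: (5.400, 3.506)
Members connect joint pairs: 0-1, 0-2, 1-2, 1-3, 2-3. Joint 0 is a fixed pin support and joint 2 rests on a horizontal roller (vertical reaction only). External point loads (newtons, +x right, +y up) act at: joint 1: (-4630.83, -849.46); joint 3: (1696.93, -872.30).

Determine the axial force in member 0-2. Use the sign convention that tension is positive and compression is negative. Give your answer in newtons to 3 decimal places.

N=4 nodes, M=5 members, R=3 reactions → 2N=8, M+R=8
member 0 (0-1): L=4.0441, (cx,cy)=(0.4993,0.8665)
member 1 (0-2): L=3.7220, (cx,cy)=(1.0000,0.0000)
member 2 (1-2): L=3.8959, (cx,cy)=(0.4371,-0.8994)
member 3 (1-3): L=3.3810, (cx,cy)=(1.0000,0.0006)
member 4 (2-3): L=3.8869, (cx,cy)=(0.4317,0.9020)
solve A·x = −loads:
  F[0-1] = -3181.4110 N (compression)
  F[0-2] = -1345.5760 N (compression)
  F[1-2] = +2121.7971 N (tension)
  F[1-3] = +2115.0190 N (tension)
  F[2-3] = -968.4470 N (compression)
  Rx@0 = +2933.9000 N
  Ry@0 = +2756.5563 N
  Ry@2 = -1034.7963 N

-1345.576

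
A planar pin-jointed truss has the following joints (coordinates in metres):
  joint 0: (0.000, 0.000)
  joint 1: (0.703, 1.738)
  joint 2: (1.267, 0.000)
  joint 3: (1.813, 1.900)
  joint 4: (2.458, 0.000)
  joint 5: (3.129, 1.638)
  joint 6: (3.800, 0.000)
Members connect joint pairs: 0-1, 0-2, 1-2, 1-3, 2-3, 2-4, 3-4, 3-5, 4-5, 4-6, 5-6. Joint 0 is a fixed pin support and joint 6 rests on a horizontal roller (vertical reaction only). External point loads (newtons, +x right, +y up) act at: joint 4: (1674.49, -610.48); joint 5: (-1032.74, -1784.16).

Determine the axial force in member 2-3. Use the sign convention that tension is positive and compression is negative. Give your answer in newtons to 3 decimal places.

-912.161

N=7 nodes, M=11 members, R=3 reactions → 2N=14, M+R=14
member 0 (0-1): L=1.8748, (cx,cy)=(0.3750,0.9270)
member 1 (0-2): L=1.2670, (cx,cy)=(1.0000,0.0000)
member 2 (1-2): L=1.8272, (cx,cy)=(0.3087,-0.9512)
member 3 (1-3): L=1.1218, (cx,cy)=(0.9895,0.1444)
member 4 (2-3): L=1.9769, (cx,cy)=(0.2762,0.9611)
member 5 (2-4): L=1.1910, (cx,cy)=(1.0000,0.0000)
member 6 (3-4): L=2.0065, (cx,cy)=(0.3215,-0.9469)
member 7 (3-5): L=1.3418, (cx,cy)=(0.9808,-0.1953)
member 8 (4-5): L=1.7701, (cx,cy)=(0.3791,0.9254)
member 9 (4-6): L=1.3420, (cx,cy)=(1.0000,0.0000)
member 10 (5-6): L=1.7701, (cx,cy)=(0.3791,-0.9254)
solve A·x = −loads:
  F[0-1] = -1052.6098 N (compression)
  F[0-2] = +1036.4518 N (tension)
  F[1-2] = +921.6858 N (tension)
  F[1-3] = -686.3896 N (compression)
  F[2-3] = -912.1610 N (compression)
  F[2-4] = +1572.8746 N (tension)
  F[3-4] = +1315.1515 N (tension)
  F[3-5] = -1380.4585 N (compression)
  F[4-5] = -686.0730 N (compression)
  F[4-6] = +581.2195 N (tension)
  F[5-6] = -1533.2662 N (compression)
  Rx@0 = -641.7500 N
  Ry@0 = +975.8062 N
  Ry@6 = +1418.8338 N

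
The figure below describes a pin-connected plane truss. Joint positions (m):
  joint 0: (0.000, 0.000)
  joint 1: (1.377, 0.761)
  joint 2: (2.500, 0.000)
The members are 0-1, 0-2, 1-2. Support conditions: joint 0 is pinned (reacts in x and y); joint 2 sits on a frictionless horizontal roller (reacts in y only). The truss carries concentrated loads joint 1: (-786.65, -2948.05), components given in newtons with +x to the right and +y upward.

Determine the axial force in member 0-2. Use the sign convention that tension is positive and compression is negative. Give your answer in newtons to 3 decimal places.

N=3 nodes, M=3 members, R=3 reactions → 2N=6, M+R=6
member 0 (0-1): L=1.5733, (cx,cy)=(0.8752,0.4837)
member 1 (0-2): L=2.5000, (cx,cy)=(1.0000,0.0000)
member 2 (1-2): L=1.3566, (cx,cy)=(0.8278,-0.5610)
solve A·x = −loads:
  F[0-1] = -3232.8381 N (compression)
  F[0-2] = +2042.8413 N (tension)
  F[1-2] = -2467.7053 N (compression)
  Rx@0 = +786.6500 N
  Ry@0 = +1563.7203 N
  Ry@2 = +1384.3297 N

2042.841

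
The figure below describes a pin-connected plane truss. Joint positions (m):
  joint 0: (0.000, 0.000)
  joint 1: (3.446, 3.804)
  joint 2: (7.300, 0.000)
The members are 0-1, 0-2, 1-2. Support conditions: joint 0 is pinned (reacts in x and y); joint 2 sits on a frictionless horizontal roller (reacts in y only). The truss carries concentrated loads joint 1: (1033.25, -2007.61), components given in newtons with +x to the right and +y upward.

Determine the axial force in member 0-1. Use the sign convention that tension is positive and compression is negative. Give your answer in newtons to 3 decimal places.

-703.645

N=3 nodes, M=3 members, R=3 reactions → 2N=6, M+R=6
member 0 (0-1): L=5.1328, (cx,cy)=(0.6714,0.7411)
member 1 (0-2): L=7.3000, (cx,cy)=(1.0000,0.0000)
member 2 (1-2): L=5.4151, (cx,cy)=(0.7117,-0.7025)
solve A·x = −loads:
  F[0-1] = -703.6453 N (compression)
  F[0-2] = +1505.6580 N (tension)
  F[1-2] = -2115.5546 N (compression)
  Rx@0 = -1033.2500 N
  Ry@0 = +521.4857 N
  Ry@2 = +1486.1243 N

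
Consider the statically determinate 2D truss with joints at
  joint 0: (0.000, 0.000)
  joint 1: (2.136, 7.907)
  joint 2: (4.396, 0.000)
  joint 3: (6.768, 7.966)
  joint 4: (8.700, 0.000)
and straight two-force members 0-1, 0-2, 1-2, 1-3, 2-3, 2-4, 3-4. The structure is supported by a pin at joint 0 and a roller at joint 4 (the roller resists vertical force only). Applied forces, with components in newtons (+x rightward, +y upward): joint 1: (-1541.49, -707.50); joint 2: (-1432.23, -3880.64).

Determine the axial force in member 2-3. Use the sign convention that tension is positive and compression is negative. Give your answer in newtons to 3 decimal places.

N=5 nodes, M=7 members, R=3 reactions → 2N=10, M+R=10
member 0 (0-1): L=8.1904, (cx,cy)=(0.2608,0.9654)
member 1 (0-2): L=4.3960, (cx,cy)=(1.0000,0.0000)
member 2 (1-2): L=8.2236, (cx,cy)=(0.2748,-0.9615)
member 3 (1-3): L=4.6324, (cx,cy)=(0.9999,0.0127)
member 4 (2-3): L=8.3117, (cx,cy)=(0.2854,0.9584)
member 5 (2-4): L=4.3040, (cx,cy)=(1.0000,0.0000)
member 6 (3-4): L=8.1969, (cx,cy)=(0.2357,-0.9718)
solve A·x = −loads:
  F[0-1] = -3992.7516 N (compression)
  F[0-2] = -1932.4417 N (compression)
  F[1-2] = +3267.8382 N (tension)
  F[1-3] = -397.8797 N (compression)
  F[2-3] = +770.6748 N (tension)
  F[2-4] = +177.9103 N (tension)
  F[3-4] = -754.8238 N (compression)
  Rx@0 = +2973.7200 N
  Ry@0 = +3854.5823 N
  Ry@4 = +733.5577 N

770.675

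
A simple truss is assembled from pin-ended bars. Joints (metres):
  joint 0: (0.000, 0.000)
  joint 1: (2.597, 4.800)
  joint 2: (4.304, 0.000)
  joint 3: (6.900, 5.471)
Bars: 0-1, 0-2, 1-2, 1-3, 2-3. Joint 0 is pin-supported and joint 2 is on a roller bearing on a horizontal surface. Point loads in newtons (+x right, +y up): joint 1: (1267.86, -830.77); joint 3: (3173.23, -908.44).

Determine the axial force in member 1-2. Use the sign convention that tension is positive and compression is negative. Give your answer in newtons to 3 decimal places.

N=4 nodes, M=5 members, R=3 reactions → 2N=8, M+R=8
member 0 (0-1): L=5.4575, (cx,cy)=(0.4759,0.8795)
member 1 (0-2): L=4.3040, (cx,cy)=(1.0000,0.0000)
member 2 (1-2): L=5.0945, (cx,cy)=(0.3351,-0.9422)
member 3 (1-3): L=4.3550, (cx,cy)=(0.9881,0.1541)
member 4 (2-3): L=6.0557, (cx,cy)=(0.4287,0.9035)
solve A·x = −loads:
  F[0-1] = +6442.1856 N (tension)
  F[0-2] = +1375.5239 N (tension)
  F[1-2] = -6251.2176 N (compression)
  F[1-3] = +3939.3269 N (tension)
  F[2-3] = -1677.3384 N (compression)
  Rx@0 = -4441.0900 N
  Ry@0 = -5666.0444 N
  Ry@2 = +7405.2544 N

-6251.218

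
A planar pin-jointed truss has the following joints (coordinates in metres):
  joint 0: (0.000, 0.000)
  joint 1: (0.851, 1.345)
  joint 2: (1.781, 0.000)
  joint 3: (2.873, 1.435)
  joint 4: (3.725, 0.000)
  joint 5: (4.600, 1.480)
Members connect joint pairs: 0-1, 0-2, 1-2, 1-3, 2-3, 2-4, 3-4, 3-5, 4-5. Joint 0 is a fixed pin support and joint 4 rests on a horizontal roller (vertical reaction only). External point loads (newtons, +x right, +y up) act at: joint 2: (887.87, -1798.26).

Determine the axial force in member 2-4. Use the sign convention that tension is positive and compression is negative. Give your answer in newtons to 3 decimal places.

N=6 nodes, M=9 members, R=3 reactions → 2N=12, M+R=12
member 0 (0-1): L=1.5916, (cx,cy)=(0.5347,0.8451)
member 1 (0-2): L=1.7810, (cx,cy)=(1.0000,0.0000)
member 2 (1-2): L=1.6352, (cx,cy)=(0.5687,-0.8225)
member 3 (1-3): L=2.0240, (cx,cy)=(0.9990,0.0445)
member 4 (2-3): L=1.8032, (cx,cy)=(0.6056,0.7958)
member 5 (2-4): L=1.9440, (cx,cy)=(1.0000,0.0000)
member 6 (3-4): L=1.6689, (cx,cy)=(0.5105,-0.8599)
member 7 (3-5): L=1.7276, (cx,cy)=(0.9997,0.0260)
member 8 (4-5): L=1.7193, (cx,cy)=(0.5089,0.8608)
solve A·x = −loads:
  F[0-1] = -1110.5475 N (compression)
  F[0-2] = +1481.6557 N (tension)
  F[1-2] = +1075.7316 N (tension)
  F[1-3] = -1206.7833 N (compression)
  F[2-3] = +1147.8519 N (tension)
  F[2-4] = +510.4789 N (tension)
  F[3-4] = -999.9099 N (compression)
  F[3-5] = -0.0000 N (compression)
  F[4-5] = +0.0000 N (tension)
  Rx@0 = -887.8700 N
  Ry@0 = +938.4745 N
  Ry@4 = +859.7855 N

510.479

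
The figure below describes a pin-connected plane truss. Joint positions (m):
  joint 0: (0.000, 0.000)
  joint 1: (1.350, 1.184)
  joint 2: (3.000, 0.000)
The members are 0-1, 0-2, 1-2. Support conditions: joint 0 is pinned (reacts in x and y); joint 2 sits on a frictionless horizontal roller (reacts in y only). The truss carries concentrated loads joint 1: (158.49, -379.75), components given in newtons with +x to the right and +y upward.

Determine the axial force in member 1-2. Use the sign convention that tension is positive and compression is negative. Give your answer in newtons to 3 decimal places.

N=3 nodes, M=3 members, R=3 reactions → 2N=6, M+R=6
member 0 (0-1): L=1.7956, (cx,cy)=(0.7518,0.6594)
member 1 (0-2): L=3.0000, (cx,cy)=(1.0000,0.0000)
member 2 (1-2): L=2.0309, (cx,cy)=(0.8125,-0.5830)
solve A·x = −loads:
  F[0-1] = -221.8958 N (compression)
  F[0-2] = +325.3151 N (tension)
  F[1-2] = -400.4039 N (compression)
  Rx@0 = -158.4900 N
  Ry@0 = +146.3118 N
  Ry@2 = +233.4382 N

-400.404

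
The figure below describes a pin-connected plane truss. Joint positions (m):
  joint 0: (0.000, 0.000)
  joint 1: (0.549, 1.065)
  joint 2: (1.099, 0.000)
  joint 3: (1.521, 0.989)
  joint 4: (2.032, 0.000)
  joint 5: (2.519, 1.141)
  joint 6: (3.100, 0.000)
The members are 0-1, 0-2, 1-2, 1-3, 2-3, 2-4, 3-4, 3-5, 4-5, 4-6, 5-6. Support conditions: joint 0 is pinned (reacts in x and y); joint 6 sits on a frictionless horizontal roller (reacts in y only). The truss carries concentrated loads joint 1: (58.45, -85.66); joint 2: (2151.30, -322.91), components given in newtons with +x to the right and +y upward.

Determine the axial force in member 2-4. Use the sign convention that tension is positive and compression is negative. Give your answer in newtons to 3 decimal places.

239.049

N=7 nodes, M=11 members, R=3 reactions → 2N=14, M+R=14
member 0 (0-1): L=1.1982, (cx,cy)=(0.4582,0.8889)
member 1 (0-2): L=1.0990, (cx,cy)=(1.0000,0.0000)
member 2 (1-2): L=1.1986, (cx,cy)=(0.4589,-0.8885)
member 3 (1-3): L=0.9750, (cx,cy)=(0.9970,-0.0780)
member 4 (2-3): L=1.0753, (cx,cy)=(0.3925,0.9198)
member 5 (2-4): L=0.9330, (cx,cy)=(1.0000,0.0000)
member 6 (3-4): L=1.1132, (cx,cy)=(0.4590,-0.8884)
member 7 (3-5): L=1.0095, (cx,cy)=(0.9886,0.1506)
member 8 (4-5): L=1.2406, (cx,cy)=(0.3926,0.9197)
member 9 (4-6): L=1.0680, (cx,cy)=(1.0000,0.0000)
member 10 (5-6): L=1.2804, (cx,cy)=(0.4538,-0.8911)
solve A·x = −loads:
  F[0-1] = -291.2104 N (compression)
  F[0-2] = +2343.1816 N (tension)
  F[1-2] = +220.7112 N (tension)
  F[1-3] = -294.0509 N (compression)
  F[2-3] = +137.8668 N (tension)
  F[2-4] = +239.0490 N (tension)
  F[3-4] = -194.2286 N (compression)
  F[3-5] = -151.6204 N (compression)
  F[4-5] = +187.6170 N (tension)
  F[4-6] = +76.2415 N (tension)
  F[5-6] = -168.0209 N (compression)
  Rx@0 = -2209.7500 N
  Ry@0 = +258.8427 N
  Ry@6 = +149.7273 N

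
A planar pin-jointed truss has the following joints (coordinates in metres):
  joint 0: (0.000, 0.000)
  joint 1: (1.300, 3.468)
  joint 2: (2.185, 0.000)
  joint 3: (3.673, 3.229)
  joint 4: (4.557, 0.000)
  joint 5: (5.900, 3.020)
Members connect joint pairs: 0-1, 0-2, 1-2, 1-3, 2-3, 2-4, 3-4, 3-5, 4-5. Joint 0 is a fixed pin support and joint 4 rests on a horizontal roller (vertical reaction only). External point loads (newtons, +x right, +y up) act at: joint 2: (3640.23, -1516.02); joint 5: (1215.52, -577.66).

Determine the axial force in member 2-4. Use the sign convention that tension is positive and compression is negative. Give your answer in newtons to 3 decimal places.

304.561

N=6 nodes, M=9 members, R=3 reactions → 2N=12, M+R=12
member 0 (0-1): L=3.7037, (cx,cy)=(0.3510,0.9364)
member 1 (0-2): L=2.1850, (cx,cy)=(1.0000,0.0000)
member 2 (1-2): L=3.5791, (cx,cy)=(0.2473,-0.9689)
member 3 (1-3): L=2.3850, (cx,cy)=(0.9950,-0.1002)
member 4 (2-3): L=3.5554, (cx,cy)=(0.4185,0.9082)
member 5 (2-4): L=2.3720, (cx,cy)=(1.0000,0.0000)
member 6 (3-4): L=3.3478, (cx,cy)=(0.2641,-0.9645)
member 7 (3-5): L=2.2368, (cx,cy)=(0.9956,-0.0934)
member 8 (4-5): L=3.3052, (cx,cy)=(0.4063,0.9137)
solve A·x = −loads:
  F[0-1] = +199.3573 N (tension)
  F[0-2] = +4785.7746 N (tension)
  F[1-2] = -205.2029 N (compression)
  F[1-3] = +121.3258 N (tension)
  F[2-3] = +1888.1735 N (tension)
  F[2-4] = +304.5608 N (tension)
  F[3-4] = -1902.8759 N (compression)
  F[3-5] = +1419.6289 N (tension)
  F[4-5] = -487.0323 N (compression)
  Rx@0 = -4855.7500 N
  Ry@0 = -186.6729 N
  Ry@4 = +2280.3529 N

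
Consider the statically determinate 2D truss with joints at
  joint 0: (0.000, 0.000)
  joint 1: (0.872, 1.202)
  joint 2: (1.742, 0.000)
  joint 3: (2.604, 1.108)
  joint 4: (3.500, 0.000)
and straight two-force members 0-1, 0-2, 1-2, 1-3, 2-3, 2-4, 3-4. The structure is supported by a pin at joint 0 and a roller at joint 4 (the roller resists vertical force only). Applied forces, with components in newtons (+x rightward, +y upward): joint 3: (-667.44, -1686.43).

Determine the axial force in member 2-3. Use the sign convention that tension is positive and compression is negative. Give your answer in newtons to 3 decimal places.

N=5 nodes, M=7 members, R=3 reactions → 2N=10, M+R=10
member 0 (0-1): L=1.4850, (cx,cy)=(0.5872,0.8094)
member 1 (0-2): L=1.7420, (cx,cy)=(1.0000,0.0000)
member 2 (1-2): L=1.4838, (cx,cy)=(0.5863,-0.8101)
member 3 (1-3): L=1.7345, (cx,cy)=(0.9985,-0.0542)
member 4 (2-3): L=1.4038, (cx,cy)=(0.6140,0.7893)
member 5 (2-4): L=1.7580, (cx,cy)=(1.0000,0.0000)
member 6 (3-4): L=1.4249, (cx,cy)=(0.6288,-0.7776)
solve A·x = −loads:
  F[0-1] = -794.4047 N (compression)
  F[0-2] = -200.9574 N (compression)
  F[1-2] = +858.7639 N (tension)
  F[1-3] = -971.4265 N (compression)
  F[2-3] = -881.3941 N (compression)
  F[2-4] = +843.7696 N (tension)
  F[3-4] = -1341.8847 N (compression)
  Rx@0 = +667.4400 N
  Ry@0 = +643.0185 N
  Ry@4 = +1043.4115 N

-881.394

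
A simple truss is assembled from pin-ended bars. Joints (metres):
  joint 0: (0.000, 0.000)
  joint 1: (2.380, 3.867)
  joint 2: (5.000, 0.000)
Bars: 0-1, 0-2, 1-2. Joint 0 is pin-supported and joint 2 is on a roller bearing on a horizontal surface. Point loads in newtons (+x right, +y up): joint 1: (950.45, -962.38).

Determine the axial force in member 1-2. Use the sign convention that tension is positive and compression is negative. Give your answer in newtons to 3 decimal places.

N=3 nodes, M=3 members, R=3 reactions → 2N=6, M+R=6
member 0 (0-1): L=4.5407, (cx,cy)=(0.5241,0.8516)
member 1 (0-2): L=5.0000, (cx,cy)=(1.0000,0.0000)
member 2 (1-2): L=4.6710, (cx,cy)=(0.5609,-0.8279)
solve A·x = −loads:
  F[0-1] = +270.9997 N (tension)
  F[0-2] = +808.4065 N (tension)
  F[1-2] = -1441.2418 N (compression)
  Rx@0 = -950.4500 N
  Ry@0 = -230.7909 N
  Ry@2 = +1193.1709 N

-1441.242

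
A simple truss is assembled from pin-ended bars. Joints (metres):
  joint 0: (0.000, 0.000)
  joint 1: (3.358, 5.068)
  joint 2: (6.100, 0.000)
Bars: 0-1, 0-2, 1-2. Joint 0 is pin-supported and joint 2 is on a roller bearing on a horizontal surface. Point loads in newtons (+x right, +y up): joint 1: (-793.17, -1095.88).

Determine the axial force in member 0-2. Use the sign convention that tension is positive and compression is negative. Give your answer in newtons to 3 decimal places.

N=3 nodes, M=3 members, R=3 reactions → 2N=6, M+R=6
member 0 (0-1): L=6.0795, (cx,cy)=(0.5523,0.8336)
member 1 (0-2): L=6.1000, (cx,cy)=(1.0000,0.0000)
member 2 (1-2): L=5.7622, (cx,cy)=(0.4759,-0.8795)
solve A·x = −loads:
  F[0-1] = -1381.4375 N (compression)
  F[0-2] = -30.1405 N (compression)
  F[1-2] = +63.3393 N (tension)
  Rx@0 = +793.1700 N
  Ry@0 = +1151.5883 N
  Ry@2 = -55.7083 N

-30.141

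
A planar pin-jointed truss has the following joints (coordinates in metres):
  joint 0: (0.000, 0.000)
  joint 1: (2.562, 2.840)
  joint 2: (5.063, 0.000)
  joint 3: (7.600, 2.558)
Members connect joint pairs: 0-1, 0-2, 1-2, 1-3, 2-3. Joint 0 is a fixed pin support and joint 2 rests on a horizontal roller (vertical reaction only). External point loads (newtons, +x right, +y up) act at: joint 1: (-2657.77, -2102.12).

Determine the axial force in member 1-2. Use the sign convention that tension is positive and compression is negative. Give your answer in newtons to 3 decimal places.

569.112

N=4 nodes, M=5 members, R=3 reactions → 2N=8, M+R=8
member 0 (0-1): L=3.8248, (cx,cy)=(0.6698,0.7425)
member 1 (0-2): L=5.0630, (cx,cy)=(1.0000,0.0000)
member 2 (1-2): L=3.7843, (cx,cy)=(0.6609,-0.7505)
member 3 (1-3): L=5.0459, (cx,cy)=(0.9984,-0.0559)
member 4 (2-3): L=3.6027, (cx,cy)=(0.7042,0.7100)
solve A·x = −loads:
  F[0-1] = -3406.3018 N (compression)
  F[0-2] = -376.1236 N (compression)
  F[1-2] = +569.1117 N (tension)
  F[1-3] = -0.0000 N (tension)
  F[2-3] = +0.0000 N (tension)
  Rx@0 = +2657.7700 N
  Ry@0 = +2529.2255 N
  Ry@2 = -427.1055 N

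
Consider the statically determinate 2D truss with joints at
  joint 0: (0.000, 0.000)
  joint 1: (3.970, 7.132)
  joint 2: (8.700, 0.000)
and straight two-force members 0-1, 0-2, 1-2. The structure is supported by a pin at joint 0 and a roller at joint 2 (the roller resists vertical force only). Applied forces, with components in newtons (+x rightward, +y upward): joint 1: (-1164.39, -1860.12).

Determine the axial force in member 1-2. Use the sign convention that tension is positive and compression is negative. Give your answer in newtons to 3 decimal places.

126.856

N=3 nodes, M=3 members, R=3 reactions → 2N=6, M+R=6
member 0 (0-1): L=8.1625, (cx,cy)=(0.4864,0.8738)
member 1 (0-2): L=8.7000, (cx,cy)=(1.0000,0.0000)
member 2 (1-2): L=8.5579, (cx,cy)=(0.5527,-0.8334)
solve A·x = −loads:
  F[0-1] = -2249.8807 N (compression)
  F[0-2] = -70.1135 N (compression)
  F[1-2] = +126.8557 N (tension)
  Rx@0 = +1164.3900 N
  Ry@0 = +1965.8387 N
  Ry@2 = -105.7187 N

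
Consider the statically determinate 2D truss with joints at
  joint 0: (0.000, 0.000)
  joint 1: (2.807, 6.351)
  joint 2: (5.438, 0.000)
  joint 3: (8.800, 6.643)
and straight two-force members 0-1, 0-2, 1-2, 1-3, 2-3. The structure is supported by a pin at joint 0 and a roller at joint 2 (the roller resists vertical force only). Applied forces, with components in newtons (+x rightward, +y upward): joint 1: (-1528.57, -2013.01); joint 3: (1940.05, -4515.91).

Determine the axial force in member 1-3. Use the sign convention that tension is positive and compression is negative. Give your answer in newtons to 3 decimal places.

4337.507

N=4 nodes, M=5 members, R=3 reactions → 2N=8, M+R=8
member 0 (0-1): L=6.9437, (cx,cy)=(0.4043,0.9146)
member 1 (0-2): L=5.4380, (cx,cy)=(1.0000,0.0000)
member 2 (1-2): L=6.8744, (cx,cy)=(0.3827,-0.9239)
member 3 (1-3): L=6.0001, (cx,cy)=(0.9988,0.0487)
member 4 (2-3): L=7.4453, (cx,cy)=(0.4516,0.8922)
solve A·x = −loads:
  F[0-1] = +2626.9517 N (tension)
  F[0-2] = -650.4744 N (compression)
  F[1-2] = -4551.1695 N (compression)
  F[1-3] = +4337.5073 N (tension)
  F[2-3] = -5297.8955 N (compression)
  Rx@0 = -411.4800 N
  Ry@0 = -2402.7334 N
  Ry@2 = +8931.6534 N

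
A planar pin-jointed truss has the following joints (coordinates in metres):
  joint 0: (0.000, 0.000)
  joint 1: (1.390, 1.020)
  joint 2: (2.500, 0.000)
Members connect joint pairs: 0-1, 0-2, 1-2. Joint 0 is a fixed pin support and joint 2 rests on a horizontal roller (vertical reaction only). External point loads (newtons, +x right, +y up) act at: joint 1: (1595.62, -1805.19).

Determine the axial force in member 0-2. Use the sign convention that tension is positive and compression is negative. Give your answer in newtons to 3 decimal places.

N=3 nodes, M=3 members, R=3 reactions → 2N=6, M+R=6
member 0 (0-1): L=1.7241, (cx,cy)=(0.8062,0.5916)
member 1 (0-2): L=2.5000, (cx,cy)=(1.0000,0.0000)
member 2 (1-2): L=1.5075, (cx,cy)=(0.7363,-0.6766)
solve A·x = −loads:
  F[0-1] = -254.3738 N (compression)
  F[0-2] = +1800.7014 N (tension)
  F[1-2] = -2445.5169 N (compression)
  Rx@0 = -1595.6200 N
  Ry@0 = +150.4914 N
  Ry@2 = +1654.6986 N

1800.701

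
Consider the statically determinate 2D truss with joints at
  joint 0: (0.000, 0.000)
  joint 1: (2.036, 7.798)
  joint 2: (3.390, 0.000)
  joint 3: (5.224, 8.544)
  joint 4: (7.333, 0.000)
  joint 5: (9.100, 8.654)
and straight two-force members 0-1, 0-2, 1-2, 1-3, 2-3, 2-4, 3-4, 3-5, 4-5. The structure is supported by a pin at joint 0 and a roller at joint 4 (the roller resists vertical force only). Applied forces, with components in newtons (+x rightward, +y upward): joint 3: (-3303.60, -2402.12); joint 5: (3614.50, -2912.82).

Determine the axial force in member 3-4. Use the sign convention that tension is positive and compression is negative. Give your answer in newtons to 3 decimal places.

-2790.782

N=6 nodes, M=9 members, R=3 reactions → 2N=12, M+R=12
member 0 (0-1): L=8.0594, (cx,cy)=(0.2526,0.9676)
member 1 (0-2): L=3.3900, (cx,cy)=(1.0000,0.0000)
member 2 (1-2): L=7.9147, (cx,cy)=(0.1711,-0.9853)
member 3 (1-3): L=3.2741, (cx,cy)=(0.9737,0.2278)
member 4 (2-3): L=8.7386, (cx,cy)=(0.2099,0.9777)
member 5 (2-4): L=3.9430, (cx,cy)=(1.0000,0.0000)
member 6 (3-4): L=8.8004, (cx,cy)=(0.2396,-0.9709)
member 7 (3-5): L=3.8776, (cx,cy)=(0.9996,0.0284)
member 8 (4-5): L=8.8326, (cx,cy)=(0.2001,0.9798)
solve A·x = −loads:
  F[0-1] = +441.8238 N (tension)
  F[0-2] = +199.2847 N (tension)
  F[1-2] = -391.4744 N (compression)
  F[1-3] = +183.4109 N (tension)
  F[2-3] = +394.4891 N (tension)
  F[2-4] = +49.5208 N (tension)
  F[3-4] = -2790.7824 N (compression)
  F[3-5] = +4235.4864 N (tension)
  F[4-5] = -3095.5516 N (compression)
  Rx@0 = -310.9000 N
  Ry@0 = -427.4930 N
  Ry@4 = +5742.4330 N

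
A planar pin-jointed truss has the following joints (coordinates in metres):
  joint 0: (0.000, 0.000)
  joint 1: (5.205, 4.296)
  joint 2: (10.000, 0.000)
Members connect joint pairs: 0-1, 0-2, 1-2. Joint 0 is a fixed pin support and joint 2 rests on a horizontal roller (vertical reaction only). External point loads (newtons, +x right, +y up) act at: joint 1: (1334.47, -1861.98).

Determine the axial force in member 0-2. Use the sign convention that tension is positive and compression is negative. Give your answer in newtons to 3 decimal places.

1721.611

N=3 nodes, M=3 members, R=3 reactions → 2N=6, M+R=6
member 0 (0-1): L=6.7489, (cx,cy)=(0.7712,0.6365)
member 1 (0-2): L=10.0000, (cx,cy)=(1.0000,0.0000)
member 2 (1-2): L=6.4380, (cx,cy)=(0.7448,-0.6673)
solve A·x = −loads:
  F[0-1] = -501.9747 N (compression)
  F[0-2] = +1721.6114 N (tension)
  F[1-2] = -2311.5134 N (compression)
  Rx@0 = -1334.4700 N
  Ry@0 = +319.5311 N
  Ry@2 = +1542.4489 N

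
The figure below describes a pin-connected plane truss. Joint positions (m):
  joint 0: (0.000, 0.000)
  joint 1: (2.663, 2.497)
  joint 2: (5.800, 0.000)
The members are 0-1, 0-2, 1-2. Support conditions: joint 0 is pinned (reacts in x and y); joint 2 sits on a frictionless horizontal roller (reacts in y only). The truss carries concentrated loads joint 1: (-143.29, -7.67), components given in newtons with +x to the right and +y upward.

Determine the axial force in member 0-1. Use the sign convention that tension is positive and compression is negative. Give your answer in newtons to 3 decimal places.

-96.253

N=3 nodes, M=3 members, R=3 reactions → 2N=6, M+R=6
member 0 (0-1): L=3.6506, (cx,cy)=(0.7295,0.6840)
member 1 (0-2): L=5.8000, (cx,cy)=(1.0000,0.0000)
member 2 (1-2): L=4.0095, (cx,cy)=(0.7824,-0.6228)
solve A·x = −loads:
  F[0-1] = -96.2526 N (compression)
  F[0-2] = -73.0759 N (compression)
  F[1-2] = +93.3998 N (tension)
  Rx@0 = +143.2900 N
  Ry@0 = +65.8372 N
  Ry@2 = -58.1672 N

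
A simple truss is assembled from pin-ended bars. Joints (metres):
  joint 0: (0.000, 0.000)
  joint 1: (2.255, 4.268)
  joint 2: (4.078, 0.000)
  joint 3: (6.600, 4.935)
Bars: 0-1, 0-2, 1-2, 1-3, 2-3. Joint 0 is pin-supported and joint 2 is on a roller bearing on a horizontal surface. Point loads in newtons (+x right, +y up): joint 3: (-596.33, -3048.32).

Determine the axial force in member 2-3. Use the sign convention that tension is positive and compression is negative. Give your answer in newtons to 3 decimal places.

N=4 nodes, M=5 members, R=3 reactions → 2N=8, M+R=8
member 0 (0-1): L=4.8271, (cx,cy)=(0.4672,0.8842)
member 1 (0-2): L=4.0780, (cx,cy)=(1.0000,0.0000)
member 2 (1-2): L=4.6410, (cx,cy)=(0.3928,-0.9196)
member 3 (1-3): L=4.3959, (cx,cy)=(0.9884,0.1517)
member 4 (2-3): L=5.5421, (cx,cy)=(0.4551,0.8905)
solve A·x = −loads:
  F[0-1] = +1315.9765 N (tension)
  F[0-2] = -1211.0945 N (compression)
  F[1-2] = -1091.0884 N (compression)
  F[1-3] = +1055.5667 N (tension)
  F[2-3] = -3603.1793 N (compression)
  Rx@0 = +596.3300 N
  Ry@0 = -1163.5543 N
  Ry@2 = +4211.8743 N

-3603.179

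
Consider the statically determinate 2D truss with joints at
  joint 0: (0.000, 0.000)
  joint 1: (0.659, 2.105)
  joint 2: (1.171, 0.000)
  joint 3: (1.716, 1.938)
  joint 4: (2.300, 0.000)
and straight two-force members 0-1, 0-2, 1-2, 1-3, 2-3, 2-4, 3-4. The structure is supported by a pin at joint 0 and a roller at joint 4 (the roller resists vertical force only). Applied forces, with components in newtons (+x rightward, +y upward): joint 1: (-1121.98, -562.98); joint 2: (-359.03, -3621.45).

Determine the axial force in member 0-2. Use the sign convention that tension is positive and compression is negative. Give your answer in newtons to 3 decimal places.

N=5 nodes, M=7 members, R=3 reactions → 2N=10, M+R=10
member 0 (0-1): L=2.2057, (cx,cy)=(0.2988,0.9543)
member 1 (0-2): L=1.1710, (cx,cy)=(1.0000,0.0000)
member 2 (1-2): L=2.1664, (cx,cy)=(0.2363,-0.9717)
member 3 (1-3): L=1.0701, (cx,cy)=(0.9877,-0.1561)
member 4 (2-3): L=2.0132, (cx,cy)=(0.2707,0.9627)
member 5 (2-4): L=1.1290, (cx,cy)=(1.0000,0.0000)
member 6 (3-4): L=2.0241, (cx,cy)=(0.2885,-0.9575)
solve A·x = −loads:
  F[0-1] = -3359.6352 N (compression)
  F[0-2] = -477.2672 N (compression)
  F[1-2] = +2808.9947 N (tension)
  F[1-3] = -552.4083 N (compression)
  F[2-3] = +926.6342 N (tension)
  F[2-4] = +294.7846 N (tension)
  F[3-4] = -1021.6913 N (compression)
  Rx@0 = +1481.0100 N
  Ry@0 = +3206.1892 N
  Ry@4 = +978.2408 N

-477.267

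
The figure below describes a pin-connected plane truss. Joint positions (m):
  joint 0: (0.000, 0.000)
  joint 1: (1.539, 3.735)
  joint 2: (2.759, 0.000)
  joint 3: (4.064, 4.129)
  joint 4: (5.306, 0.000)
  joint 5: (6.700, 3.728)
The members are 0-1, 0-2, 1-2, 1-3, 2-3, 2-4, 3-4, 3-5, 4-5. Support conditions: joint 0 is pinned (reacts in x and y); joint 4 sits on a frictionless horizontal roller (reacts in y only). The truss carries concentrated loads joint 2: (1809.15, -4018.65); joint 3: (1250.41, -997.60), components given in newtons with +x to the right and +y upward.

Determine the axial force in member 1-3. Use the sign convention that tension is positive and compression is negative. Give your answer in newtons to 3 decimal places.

-846.186

N=6 nodes, M=9 members, R=3 reactions → 2N=12, M+R=12
member 0 (0-1): L=4.0396, (cx,cy)=(0.3810,0.9246)
member 1 (0-2): L=2.7590, (cx,cy)=(1.0000,0.0000)
member 2 (1-2): L=3.9292, (cx,cy)=(0.3105,-0.9506)
member 3 (1-3): L=2.5556, (cx,cy)=(0.9880,0.1542)
member 4 (2-3): L=4.3303, (cx,cy)=(0.3014,0.9535)
member 5 (2-4): L=2.5470, (cx,cy)=(1.0000,0.0000)
member 6 (3-4): L=4.3118, (cx,cy)=(0.2880,-0.9576)
member 7 (3-5): L=2.6663, (cx,cy)=(0.9886,-0.1504)
member 8 (4-5): L=3.9801, (cx,cy)=(0.3502,0.9367)
solve A·x = −loads:
  F[0-1] = -1286.5406 N (compression)
  F[0-2] = +3549.6984 N (tension)
  F[1-2] = +1114.1230 N (tension)
  F[1-3] = -846.1860 N (compression)
  F[2-3] = +3103.8948 N (tension)
  F[2-4] = +1151.0783 N (tension)
  F[3-4] = -3996.1063 N (compression)
  F[3-5] = -0.0000 N (compression)
  F[4-5] = +0.0000 N (tension)
  Rx@0 = -3059.5600 N
  Ry@0 = +1189.5171 N
  Ry@4 = +3826.7329 N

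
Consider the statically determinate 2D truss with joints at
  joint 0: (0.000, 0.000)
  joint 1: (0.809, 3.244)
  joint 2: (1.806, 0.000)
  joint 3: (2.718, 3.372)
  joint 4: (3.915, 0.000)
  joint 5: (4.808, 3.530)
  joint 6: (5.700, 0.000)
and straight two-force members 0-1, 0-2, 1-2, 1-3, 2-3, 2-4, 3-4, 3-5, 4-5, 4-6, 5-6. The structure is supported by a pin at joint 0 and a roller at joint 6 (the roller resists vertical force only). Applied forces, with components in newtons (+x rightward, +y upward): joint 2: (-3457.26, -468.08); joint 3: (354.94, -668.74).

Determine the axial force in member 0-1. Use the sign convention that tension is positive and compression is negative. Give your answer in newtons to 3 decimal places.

-473.732

N=7 nodes, M=11 members, R=3 reactions → 2N=14, M+R=14
member 0 (0-1): L=3.3434, (cx,cy)=(0.2420,0.9703)
member 1 (0-2): L=1.8060, (cx,cy)=(1.0000,0.0000)
member 2 (1-2): L=3.3938, (cx,cy)=(0.2938,-0.9559)
member 3 (1-3): L=1.9133, (cx,cy)=(0.9978,0.0669)
member 4 (2-3): L=3.4932, (cx,cy)=(0.2611,0.9653)
member 5 (2-4): L=2.1090, (cx,cy)=(1.0000,0.0000)
member 6 (3-4): L=3.5782, (cx,cy)=(0.3345,-0.9424)
member 7 (3-5): L=2.0960, (cx,cy)=(0.9972,0.0754)
member 8 (4-5): L=3.6412, (cx,cy)=(0.2452,0.9695)
member 9 (4-6): L=1.7850, (cx,cy)=(1.0000,0.0000)
member 10 (5-6): L=3.6410, (cx,cy)=(0.2450,-0.9695)
solve A·x = −loads:
  F[0-1] = -473.7320 N (compression)
  F[0-2] = -2987.6899 N (compression)
  F[1-2] = +463.2850 N (tension)
  F[1-3] = -251.2948 N (compression)
  F[2-3] = +26.1444 N (tension)
  F[2-4] = +598.8460 N (tension)
  F[3-4] = -746.5704 N (compression)
  F[3-5] = -350.0919 N (compression)
  F[4-5] = +725.7202 N (tension)
  F[4-6] = +171.1139 N (tension)
  F[5-6] = -698.4508 N (compression)
  Rx@0 = +3102.3200 N
  Ry@0 = +459.6541 N
  Ry@6 = +677.1659 N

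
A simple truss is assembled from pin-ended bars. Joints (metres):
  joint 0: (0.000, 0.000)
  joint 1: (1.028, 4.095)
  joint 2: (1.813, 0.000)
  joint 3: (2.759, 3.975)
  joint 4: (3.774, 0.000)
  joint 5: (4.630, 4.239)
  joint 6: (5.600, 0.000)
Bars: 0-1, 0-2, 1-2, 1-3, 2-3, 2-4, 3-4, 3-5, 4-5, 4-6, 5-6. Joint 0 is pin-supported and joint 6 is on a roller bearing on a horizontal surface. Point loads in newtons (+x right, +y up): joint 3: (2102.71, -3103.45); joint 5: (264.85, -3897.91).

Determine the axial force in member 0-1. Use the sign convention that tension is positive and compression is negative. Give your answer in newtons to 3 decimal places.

-573.860

N=7 nodes, M=11 members, R=3 reactions → 2N=14, M+R=14
member 0 (0-1): L=4.2221, (cx,cy)=(0.2435,0.9699)
member 1 (0-2): L=1.8130, (cx,cy)=(1.0000,0.0000)
member 2 (1-2): L=4.1696, (cx,cy)=(0.1883,-0.9821)
member 3 (1-3): L=1.7352, (cx,cy)=(0.9976,-0.0692)
member 4 (2-3): L=4.0860, (cx,cy)=(0.2315,0.9728)
member 5 (2-4): L=1.9610, (cx,cy)=(1.0000,0.0000)
member 6 (3-4): L=4.1025, (cx,cy)=(0.2474,-0.9689)
member 7 (3-5): L=1.8895, (cx,cy)=(0.9902,0.1397)
member 8 (4-5): L=4.3246, (cx,cy)=(0.1979,0.9802)
member 9 (4-6): L=1.8260, (cx,cy)=(1.0000,0.0000)
member 10 (5-6): L=4.3486, (cx,cy)=(0.2231,-0.9748)
solve A·x = −loads:
  F[0-1] = -573.8600 N (compression)
  F[0-2] = +2507.2851 N (tension)
  F[1-2] = +584.3525 N (tension)
  F[1-3] = -250.3400 N (compression)
  F[2-3] = -589.9313 N (compression)
  F[2-4] = +2753.8823 N (tension)
  F[3-4] = -2887.0340 N (compression)
  F[3-5] = -1792.3384 N (compression)
  F[4-5] = +2853.7436 N (tension)
  F[4-6] = +1474.7410 N (tension)
  F[5-6] = -6611.3481 N (compression)
  Rx@0 = -2367.5600 N
  Ry@0 = +556.5898 N
  Ry@6 = +6444.7702 N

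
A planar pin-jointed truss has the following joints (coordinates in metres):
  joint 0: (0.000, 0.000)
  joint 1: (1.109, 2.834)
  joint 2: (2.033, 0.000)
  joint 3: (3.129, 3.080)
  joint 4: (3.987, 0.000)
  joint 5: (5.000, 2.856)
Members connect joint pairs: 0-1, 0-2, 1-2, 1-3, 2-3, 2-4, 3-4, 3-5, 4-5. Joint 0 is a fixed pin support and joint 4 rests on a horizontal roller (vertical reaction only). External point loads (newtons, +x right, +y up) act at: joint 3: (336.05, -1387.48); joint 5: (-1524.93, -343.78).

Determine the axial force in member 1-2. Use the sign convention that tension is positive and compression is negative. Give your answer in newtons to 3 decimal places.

1005.809

N=6 nodes, M=9 members, R=3 reactions → 2N=12, M+R=12
member 0 (0-1): L=3.0433, (cx,cy)=(0.3644,0.9312)
member 1 (0-2): L=2.0330, (cx,cy)=(1.0000,0.0000)
member 2 (1-2): L=2.9808, (cx,cy)=(0.3100,-0.9507)
member 3 (1-3): L=2.0349, (cx,cy)=(0.9927,0.1209)
member 4 (2-3): L=3.2692, (cx,cy)=(0.3353,0.9421)
member 5 (2-4): L=1.9540, (cx,cy)=(1.0000,0.0000)
member 6 (3-4): L=3.1973, (cx,cy)=(0.2684,-0.9633)
member 7 (3-5): L=1.8844, (cx,cy)=(0.9929,-0.1189)
member 8 (4-5): L=3.0303, (cx,cy)=(0.3343,0.9425)
solve A·x = −loads:
  F[0-1] = -1121.0740 N (compression)
  F[0-2] = -780.3475 N (compression)
  F[1-2] = +1005.8086 N (tension)
  F[1-3] = -725.6359 N (compression)
  F[2-3] = -1015.0047 N (compression)
  F[2-4] = -128.2845 N (compression)
  F[3-4] = -189.3100 N (compression)
  F[3-5] = -1355.4544 N (compression)
  F[4-5] = -535.7268 N (compression)
  Rx@0 = +1188.8800 N
  Ry@0 = +1043.9867 N
  Ry@4 = +687.2733 N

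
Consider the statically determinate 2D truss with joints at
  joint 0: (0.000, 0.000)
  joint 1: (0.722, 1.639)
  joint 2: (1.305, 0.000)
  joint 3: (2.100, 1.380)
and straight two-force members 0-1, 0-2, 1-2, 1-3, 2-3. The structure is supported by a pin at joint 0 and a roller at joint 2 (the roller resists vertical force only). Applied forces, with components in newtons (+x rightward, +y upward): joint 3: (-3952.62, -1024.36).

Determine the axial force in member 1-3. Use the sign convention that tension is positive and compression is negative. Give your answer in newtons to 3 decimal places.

N=4 nodes, M=5 members, R=3 reactions → 2N=8, M+R=8
member 0 (0-1): L=1.7910, (cx,cy)=(0.4031,0.9151)
member 1 (0-2): L=1.3050, (cx,cy)=(1.0000,0.0000)
member 2 (1-2): L=1.7396, (cx,cy)=(0.3351,-0.9422)
member 3 (1-3): L=1.4021, (cx,cy)=(0.9828,-0.1847)
member 4 (2-3): L=1.5926, (cx,cy)=(0.4992,0.8665)
solve A·x = −loads:
  F[0-1] = -3885.4587 N (compression)
  F[0-2] = -2386.2691 N (compression)
  F[1-2] = +4379.2456 N (tension)
  F[1-3] = -3087.1118 N (compression)
  F[2-3] = -1840.2890 N (compression)
  Rx@0 = +3952.6200 N
  Ry@0 = +3555.7467 N
  Ry@2 = -2531.3867 N

-3087.112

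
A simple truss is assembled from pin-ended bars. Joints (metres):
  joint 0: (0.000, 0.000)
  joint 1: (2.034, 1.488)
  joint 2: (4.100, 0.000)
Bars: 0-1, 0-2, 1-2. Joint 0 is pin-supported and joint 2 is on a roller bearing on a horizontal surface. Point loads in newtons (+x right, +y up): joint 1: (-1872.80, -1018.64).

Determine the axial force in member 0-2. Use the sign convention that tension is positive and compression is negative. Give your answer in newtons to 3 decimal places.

-242.067

N=3 nodes, M=3 members, R=3 reactions → 2N=6, M+R=6
member 0 (0-1): L=2.5202, (cx,cy)=(0.8071,0.5904)
member 1 (0-2): L=4.1000, (cx,cy)=(1.0000,0.0000)
member 2 (1-2): L=2.5461, (cx,cy)=(0.8114,-0.5844)
solve A·x = −loads:
  F[0-1] = -2020.5202 N (compression)
  F[0-2] = -242.0671 N (compression)
  F[1-2] = +298.3161 N (tension)
  Rx@0 = +1872.8000 N
  Ry@0 = +1192.9845 N
  Ry@2 = -174.3445 N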